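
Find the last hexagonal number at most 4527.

Solve n(2n−1) ≤ 4527 for integer n.
n = 47 gives 4371 ≤ 4527, while n = 48 gives 4560 > 4527; so the answer is 4371.

4371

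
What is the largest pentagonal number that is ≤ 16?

12

Solve n(3n−1)/2 ≤ 16 for integer n.
n = 3 gives 12 ≤ 16, while n = 4 gives 22 > 16; so the answer is 12.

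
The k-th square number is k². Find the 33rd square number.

The 33rd square number is n² with n = 33.
33² = 1089.

1089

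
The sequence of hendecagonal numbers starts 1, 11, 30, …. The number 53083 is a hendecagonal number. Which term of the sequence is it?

Set n(9n−7)/2 = 53083, giving 9n² − 7n − 106166 = 0.
So n = (7 + 1955) / 18 = 1962/18 = 109.
Check: 109·(9·109 − 7)/2 = 53083. ✓

109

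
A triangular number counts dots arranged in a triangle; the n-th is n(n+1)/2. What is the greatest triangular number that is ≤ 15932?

15931

Solve n(n+1)/2 ≤ 15932 for integer n.
n = 178 gives 15931 ≤ 15932, while n = 179 gives 16110 > 15932; so the answer is 15931.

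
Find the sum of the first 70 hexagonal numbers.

Σ i(2i−1) = 2Σi² − Σi over i = 1..70.
Σi = 2485 and Σi² = 116795.
2·116795 − 1·2485 = 231105.

231105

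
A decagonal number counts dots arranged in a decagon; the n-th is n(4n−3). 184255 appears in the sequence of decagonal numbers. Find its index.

215

Set n(4n−3) = 184255, giving 4n² − 3n − 184255 = 0.
So n = (3 + 1717) / 8 = 1720/8 = 215.
Check: 215·(4·215 − 3) = 184255. ✓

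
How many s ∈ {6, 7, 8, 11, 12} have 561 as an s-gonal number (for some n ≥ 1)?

2

s = 6: P(6, 17) = 561. ✓
s = 7: P(7, 15) = 540 and P(7, 16) = 616; 561 is not s-gonal.
s = 8: P(8, 14) = 560 and P(8, 15) = 645; 561 is not s-gonal.
s = 11: P(11, 11) = 506 and P(11, 12) = 606; 561 is not s-gonal.
s = 12: P(12, 11) = 561. ✓
Hits: s ∈ {6, 12} → 2.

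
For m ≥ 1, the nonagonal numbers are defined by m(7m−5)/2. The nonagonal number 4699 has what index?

37

Set n(7n−5)/2 = 4699, giving 7n² − 5n − 9398 = 0.
The discriminant is 25 + 56·4699 = 263169, and √263169 = 513.
So n = (5 + 513) / 14 = 518/14 = 37.
Check: 37·(7·37 − 5)/2 = 4699. ✓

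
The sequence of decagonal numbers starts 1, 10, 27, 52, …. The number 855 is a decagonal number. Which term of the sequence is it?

Set n(4n−3) = 855, giving 4n² − 3n − 855 = 0.
The discriminant is 9 + 16·855 = 13689, and √13689 = 117.
So n = (3 + 117) / 8 = 120/8 = 15.

15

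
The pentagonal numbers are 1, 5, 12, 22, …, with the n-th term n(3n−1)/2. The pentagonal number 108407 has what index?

Set n(3n−1)/2 = 108407, giving 3n² − n − 216814 = 0.
The discriminant is 1 + 24·108407 = 2601769, and √2601769 = 1613.
So n = (1 + 1613) / 6 = 1614/6 = 269.

269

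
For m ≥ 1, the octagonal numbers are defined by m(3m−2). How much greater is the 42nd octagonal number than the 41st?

Consecutive octagonal numbers differ by 6n − 5: here 6·42 − 5 = 247.

247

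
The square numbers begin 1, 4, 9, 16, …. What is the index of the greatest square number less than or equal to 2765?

Solve n² ≤ 2765 for integer n.
n = 52 gives 2704 ≤ 2765, while n = 53 gives 2809 > 2765; so the answer is index 52.

52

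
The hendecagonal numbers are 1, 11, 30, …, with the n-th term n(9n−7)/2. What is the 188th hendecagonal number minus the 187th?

Consecutive hendecagonal numbers differ by 9n − 8: here 9·188 − 8 = 1684.

1684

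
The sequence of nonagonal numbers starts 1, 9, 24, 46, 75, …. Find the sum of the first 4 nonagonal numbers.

Σ i(7i−5)/2 = (7Σi² − 5Σi) / 2 over i = 1..4.
Σi = 10 and Σi² = 30.
(7·30 − 5·10) / 2 = 160/2 = 80.

80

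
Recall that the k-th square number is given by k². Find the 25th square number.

625

25² = 625.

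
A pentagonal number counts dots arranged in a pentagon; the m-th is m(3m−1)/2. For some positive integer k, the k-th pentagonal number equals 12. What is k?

Set n(3n−1)/2 = 12, giving 3n² − n − 24 = 0.
So n = (1 + 17) / 6 = 18/6 = 3.

3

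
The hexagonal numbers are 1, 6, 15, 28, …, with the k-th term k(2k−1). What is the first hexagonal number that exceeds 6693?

6903

Solve n(2n−1) > 6693 for integer n.
The largest n with value ≤ 6693 is 58 (since 6670 ≤ 6693 < 6903), so the first above is n = 59, value 6903.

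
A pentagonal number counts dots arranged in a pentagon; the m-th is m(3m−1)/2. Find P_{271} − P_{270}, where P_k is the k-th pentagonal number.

Consecutive pentagonal numbers differ by 3n − 2: here 3·271 − 2 = 811.

811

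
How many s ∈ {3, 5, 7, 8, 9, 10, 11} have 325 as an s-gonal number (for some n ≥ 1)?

2

s = 3: P(3, 25) = 325. ✓
s = 5: P(5, 14) = 287 and P(5, 15) = 330; 325 is not s-gonal.
s = 7: P(7, 11) = 286 and P(7, 12) = 342; 325 is not s-gonal.
s = 8: P(8, 10) = 280 and P(8, 11) = 341; 325 is not s-gonal.
s = 9: P(9, 10) = 325. ✓
s = 10: P(10, 9) = 297 and P(10, 10) = 370; 325 is not s-gonal.
s = 11: P(11, 8) = 260 and P(11, 9) = 333; 325 is not s-gonal.
Hits: s ∈ {3, 9} → 2.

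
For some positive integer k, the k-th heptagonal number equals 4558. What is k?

Set n(5n−3)/2 = 4558, giving 5n² − 3n − 9116 = 0.
So n = (3 + 427) / 10 = 430/10 = 43.

43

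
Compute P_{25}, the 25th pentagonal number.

925

The 25th pentagonal number is n(3n−1)/2 with n = 25.
25·(3·25 − 1)/2 = 25·74/2 = 25·37 = 925.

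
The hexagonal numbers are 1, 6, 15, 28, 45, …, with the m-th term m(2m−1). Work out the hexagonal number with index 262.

The 262nd hexagonal number is n(2n−1) with n = 262.
262·(2·262 − 1) = 262·523 = 137026.

137026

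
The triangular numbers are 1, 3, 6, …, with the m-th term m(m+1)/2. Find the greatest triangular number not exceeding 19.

Solve n(n+1)/2 ≤ 19 for integer n.
n = 5 gives 15 ≤ 19, while n = 6 gives 21 > 19; so the answer is 15.

15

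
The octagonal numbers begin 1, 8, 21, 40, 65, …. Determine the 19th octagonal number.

The 19th octagonal number is n(3n−2) with n = 19.
19·(3·19 − 2) = 19·55 = 1045.

1045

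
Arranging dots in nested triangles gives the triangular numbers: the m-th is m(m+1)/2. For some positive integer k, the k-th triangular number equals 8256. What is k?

128

Set n(n+1)/2 = 8256, giving n² + n − 16512 = 0.
The discriminant is 1 + 8·8256 = 66049, and √66049 = 257.
So n = (-1 + 257) / 2 = 256/2 = 128.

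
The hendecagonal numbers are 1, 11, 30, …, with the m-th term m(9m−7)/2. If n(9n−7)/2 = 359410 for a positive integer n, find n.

283

Set n(9n−7)/2 = 359410, giving 9n² − 7n − 718820 = 0.
So n = (7 + 5087) / 18 = 5094/18 = 283.
Check: 283·(9·283 − 7)/2 = 359410. ✓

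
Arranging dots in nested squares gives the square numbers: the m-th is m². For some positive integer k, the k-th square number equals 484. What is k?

We need n² = 484, so n = √484 = 22.
Check: 22² = 484. ✓

22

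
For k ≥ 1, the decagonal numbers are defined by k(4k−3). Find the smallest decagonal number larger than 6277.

Solve n(4n−3) > 6277 for integer n.
The largest n with value ≤ 6277 is 39 (since 5967 ≤ 6277 < 6280), so the first above is n = 40, value 6280.

6280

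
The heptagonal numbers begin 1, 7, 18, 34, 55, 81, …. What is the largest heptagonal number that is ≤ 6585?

6426

Solve n(5n−3)/2 ≤ 6585 for integer n.
n = 51 gives 6426 ≤ 6585, while n = 52 gives 6682 > 6585; so the answer is 6426.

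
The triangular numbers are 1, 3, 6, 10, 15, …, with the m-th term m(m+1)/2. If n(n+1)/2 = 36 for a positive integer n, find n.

8

Set n(n+1)/2 = 36, giving n² + n − 72 = 0.
The discriminant is 1 + 8·36 = 289, and √289 = 17.
So n = (-1 + 17) / 2 = 16/2 = 8.
Check: 8·9/2 = 36. ✓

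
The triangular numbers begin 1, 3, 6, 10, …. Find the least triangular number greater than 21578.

21736

Solve n(n+1)/2 > 21578 for integer n.
The largest n with value ≤ 21578 is 207 (since 21528 ≤ 21578 < 21736), so the first above is n = 208, value 21736.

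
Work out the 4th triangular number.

4·5/2 = 20/2 = 10.

10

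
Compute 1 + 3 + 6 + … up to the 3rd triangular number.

10

Σ i(i+1)/2 = (Σi² + Σi) / 2 over i = 1..3.
Σi = 6 and Σi² = 14.
(1·14 + 1·6) / 2 = 20/2 = 10.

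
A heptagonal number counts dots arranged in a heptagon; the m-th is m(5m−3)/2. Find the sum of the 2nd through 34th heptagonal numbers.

Σ i(5i−3)/2 = (5Σi² − 3Σi) / 2 over i = 2..34.
Σi = 595 − 1 = 594 and Σi² = 13685 − 1 = 13684.
(5·13684 − 3·594) / 2 = 66638/2 = 33319.

33319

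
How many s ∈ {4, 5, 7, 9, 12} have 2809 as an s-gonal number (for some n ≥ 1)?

1

s = 4: P(4, 53) = 2809. ✓
s = 5: P(5, 43) = 2752 and P(5, 44) = 2882; 2809 is not s-gonal.
s = 7: P(7, 33) = 2673 and P(7, 34) = 2839; 2809 is not s-gonal.
s = 9: P(9, 28) = 2674 and P(9, 29) = 2871; 2809 is not s-gonal.
s = 12: P(12, 24) = 2784 and P(12, 25) = 3025; 2809 is not s-gonal.
Hits: s ∈ {4} → 1.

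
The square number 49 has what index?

7

We need n² = 49, so n = √49 = 7.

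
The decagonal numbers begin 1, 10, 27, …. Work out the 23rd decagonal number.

The 23rd decagonal number is n(4n−3) with n = 23.
23·(4·23 − 3) = 23·89 = 2047.

2047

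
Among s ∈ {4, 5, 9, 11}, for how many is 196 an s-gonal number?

s = 4: P(4, 14) = 196. ✓
s = 5: P(5, 11) = 176 and P(5, 12) = 210; 196 is not s-gonal.
s = 9: P(9, 7) = 154 and P(9, 8) = 204; 196 is not s-gonal.
s = 11: P(11, 7) = 196. ✓
Hits: s ∈ {4, 11} → 2.

2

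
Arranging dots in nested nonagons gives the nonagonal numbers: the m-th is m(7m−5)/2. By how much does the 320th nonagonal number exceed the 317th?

6681

320·(7·320 − 5)/2 = 357600 and 317·(7·317 − 5)/2 = 350919.
Difference: 357600 − 350919 = 6681.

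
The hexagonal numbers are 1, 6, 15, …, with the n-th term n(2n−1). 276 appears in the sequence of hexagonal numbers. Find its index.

12

Set n(2n−1) = 276, giving 2n² − n − 276 = 0.
The discriminant is 1 + 8·276 = 2209, and √2209 = 47.
So n = (1 + 47) / 4 = 48/4 = 12.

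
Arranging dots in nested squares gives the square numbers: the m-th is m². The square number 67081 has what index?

We need n² = 67081, so n = √67081 = 259.
Check: 259² = 67081. ✓

259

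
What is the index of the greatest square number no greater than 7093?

Solve n² ≤ 7093 for integer n.
n = 84 gives 7056 ≤ 7093, while n = 85 gives 7225 > 7093; so the answer is index 84.

84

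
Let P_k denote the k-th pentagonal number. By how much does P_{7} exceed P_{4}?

48

7·(3·7 − 1)/2 = 70 and 4·(3·4 − 1)/2 = 22.
Difference: 70 − 22 = 48.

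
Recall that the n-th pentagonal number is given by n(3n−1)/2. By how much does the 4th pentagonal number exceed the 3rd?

10

Consecutive pentagonal numbers differ by 3n − 2: here 3·4 − 2 = 10.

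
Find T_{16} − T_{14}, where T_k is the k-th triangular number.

16·17/2 = 136 and 14·15/2 = 105.
Difference: 136 − 105 = 31.

31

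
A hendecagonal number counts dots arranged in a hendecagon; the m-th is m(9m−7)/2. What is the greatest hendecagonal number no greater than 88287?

87710

Solve n(9n−7)/2 ≤ 88287 for integer n.
n = 140 gives 87710 ≤ 88287, while n = 141 gives 88971 > 88287; so the answer is 87710.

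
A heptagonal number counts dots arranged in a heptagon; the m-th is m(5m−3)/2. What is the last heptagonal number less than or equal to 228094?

Solve n(5n−3)/2 ≤ 228094 for integer n.
n = 302 gives 227557 ≤ 228094, while n = 303 gives 229068 > 228094; so the answer is 227557.

227557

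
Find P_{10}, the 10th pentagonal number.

10·(3·10 − 1)/2 = 10·29/2 = 145.

145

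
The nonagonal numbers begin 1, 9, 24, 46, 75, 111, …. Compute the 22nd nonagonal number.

The 22nd nonagonal number is n(7n−5)/2 with n = 22.
22·(7·22 − 5)/2 = 22·149/2 = 1639.

1639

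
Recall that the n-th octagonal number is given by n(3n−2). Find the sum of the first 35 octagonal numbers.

43470

Σ i(3i−2) = 3Σi² − 2Σi over i = 1..35.
Σi = 630 and Σi² = 14910.
3·14910 − 2·630 = 43470.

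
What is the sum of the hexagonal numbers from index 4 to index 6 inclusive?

Σ i(2i−1) = 2Σi² − Σi over i = 4..6.
Σi = 21 − 6 = 15 and Σi² = 91 − 14 = 77.
2·77 − 1·15 = 139.

139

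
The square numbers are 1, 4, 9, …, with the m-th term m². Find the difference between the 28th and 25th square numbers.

159

28² = 784 and 25² = 625.
Difference: 784 − 625 = 159.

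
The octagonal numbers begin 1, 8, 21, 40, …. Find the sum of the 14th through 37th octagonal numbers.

Σ i(3i−2) = 3Σi² − 2Σi over i = 14..37.
Σi = 703 − 91 = 612 and Σi² = 17575 − 819 = 16756.
3·16756 − 2·612 = 49044.

49044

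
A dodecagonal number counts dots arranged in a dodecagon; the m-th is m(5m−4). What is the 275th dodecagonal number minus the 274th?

2741

Consecutive dodecagonal numbers differ by 10n − 9: here 10·275 − 9 = 2741.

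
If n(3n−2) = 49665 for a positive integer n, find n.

Set n(3n−2) = 49665, giving 3n² − 2n − 49665 = 0.
The discriminant is 4 + 12·49665 = 595984, and √595984 = 772.
So n = (2 + 772) / 6 = 774/6 = 129.

129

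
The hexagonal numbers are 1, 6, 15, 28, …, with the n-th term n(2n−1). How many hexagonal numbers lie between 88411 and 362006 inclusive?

215

The n-th hexagonal number is n(2n−1).
Smallest index with value ≥ 88411: n = 211 (giving 88831).
Largest index with value ≤ 362006: n = 425 (giving 360825).
Indices 211 through 425: 215 terms.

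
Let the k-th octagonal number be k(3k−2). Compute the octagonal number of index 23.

23·(3·23 − 2) = 23·67 = 1541.

1541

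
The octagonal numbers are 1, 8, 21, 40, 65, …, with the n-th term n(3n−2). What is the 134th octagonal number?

134·(3·134 − 2) = 134·400 = 53600.

53600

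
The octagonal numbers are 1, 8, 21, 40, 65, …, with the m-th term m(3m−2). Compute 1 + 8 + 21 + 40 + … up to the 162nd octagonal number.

Σ i(3i−2) = 3Σi² − 2Σi over i = 1..162.
Σi = 13203 and Σi² = 1430325.
3·1430325 − 2·13203 = 4264569.

4264569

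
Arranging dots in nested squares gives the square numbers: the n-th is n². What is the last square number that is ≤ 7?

Solve n² ≤ 7 for integer n.
n = 2 gives 4 ≤ 7, while n = 3 gives 9 > 7; so the answer is 4.

4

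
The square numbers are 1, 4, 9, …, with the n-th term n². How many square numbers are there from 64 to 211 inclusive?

The n-th square number is n².
Smallest index with value ≥ 64: n = 8 (giving 64).
Largest index with value ≤ 211: n = 14 (giving 196).
Indices 8 through 14: 7 terms.

7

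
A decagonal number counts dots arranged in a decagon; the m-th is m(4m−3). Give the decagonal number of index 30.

30·(4·30 − 3) = 30·117 = 3510.

3510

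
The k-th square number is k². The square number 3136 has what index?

56

We need n² = 3136, so n = √3136 = 56.
Check: 56² = 3136. ✓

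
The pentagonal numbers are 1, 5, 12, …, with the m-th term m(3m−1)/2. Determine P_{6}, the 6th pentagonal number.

51

6·(3·6 − 1)/2 = 6·17/2 = 51.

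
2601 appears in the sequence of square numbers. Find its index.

We need n² = 2601, so n = √2601 = 51.

51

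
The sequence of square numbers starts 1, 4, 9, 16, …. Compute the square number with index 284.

80656

The 284th square number is n² with n = 284.
284² = 80656.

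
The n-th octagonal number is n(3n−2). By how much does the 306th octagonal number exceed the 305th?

1831

Consecutive octagonal numbers differ by 6n − 5: here 6·306 − 5 = 1831.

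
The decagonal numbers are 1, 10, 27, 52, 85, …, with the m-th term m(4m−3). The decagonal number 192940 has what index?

Set n(4n−3) = 192940, giving 4n² − 3n − 192940 = 0.
The discriminant is 9 + 16·192940 = 3087049, and √3087049 = 1757.
So n = (3 + 1757) / 8 = 1760/8 = 220.

220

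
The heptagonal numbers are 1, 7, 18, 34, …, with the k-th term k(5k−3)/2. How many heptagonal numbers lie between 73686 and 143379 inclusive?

68

The n-th heptagonal number is n(5n−3)/2.
Smallest index with value ≥ 73686: n = 172 (giving 73702).
Largest index with value ≤ 143379: n = 239 (giving 142444).
Indices 172 through 239: 68 terms.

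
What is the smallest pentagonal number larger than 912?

925

Solve n(3n−1)/2 > 912 for integer n.
The largest n with value ≤ 912 is 24 (since 852 ≤ 912 < 925), so the first above is n = 25, value 925.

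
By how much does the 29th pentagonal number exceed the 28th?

Consecutive pentagonal numbers differ by 3n − 2: here 3·29 − 2 = 85.

85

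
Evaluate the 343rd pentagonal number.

176302

The 343rd pentagonal number is n(3n−1)/2 with n = 343.
343·(3·343 − 1)/2 = 343·1028/2 = 343·514 = 176302.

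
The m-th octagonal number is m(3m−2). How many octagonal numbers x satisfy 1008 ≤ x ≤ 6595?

29

The n-th octagonal number is n(3n−2).
Smallest index with value ≥ 1008: n = 19 (giving 1045).
Largest index with value ≤ 6595: n = 47 (giving 6533).
Indices 19 through 47: 29 terms.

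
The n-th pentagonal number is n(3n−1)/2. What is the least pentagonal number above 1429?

Solve n(3n−1)/2 > 1429 for integer n.
The largest n with value ≤ 1429 is 31 (since 1426 ≤ 1429 < 1520), so the first above is n = 32, value 1520.

1520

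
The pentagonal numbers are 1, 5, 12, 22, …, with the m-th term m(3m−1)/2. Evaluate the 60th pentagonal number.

5370

The 60th pentagonal number is n(3n−1)/2 with n = 60.
60·(3·60 − 1)/2 = 60·179/2 = 5370.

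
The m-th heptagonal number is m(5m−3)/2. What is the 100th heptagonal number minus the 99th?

Consecutive heptagonal numbers differ by 5n − 4: here 5·100 − 4 = 496.

496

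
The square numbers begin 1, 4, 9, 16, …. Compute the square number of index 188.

35344

The 188th square number is n² with n = 188.
188² = 35344.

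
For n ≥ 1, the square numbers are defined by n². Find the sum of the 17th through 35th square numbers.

13414

Σ_{i=17}^{35} i² = 14910 − 1496 = 13414.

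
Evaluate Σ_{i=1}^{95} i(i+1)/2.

Σ i(i+1)/2 = (Σi² + Σi) / 2 over i = 1..95.
Σi = 4560 and Σi² = 290320.
(1·290320 + 1·4560) / 2 = 294880/2 = 147440.

147440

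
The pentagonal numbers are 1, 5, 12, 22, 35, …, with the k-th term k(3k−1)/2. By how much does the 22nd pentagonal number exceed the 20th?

22·(3·22 − 1)/2 = 715 and 20·(3·20 − 1)/2 = 590.
Difference: 715 − 590 = 125.

125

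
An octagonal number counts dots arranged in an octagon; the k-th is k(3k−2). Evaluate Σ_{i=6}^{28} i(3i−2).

Σ i(3i−2) = 3Σi² − 2Σi over i = 6..28.
Σi = 406 − 15 = 391 and Σi² = 7714 − 55 = 7659.
3·7659 − 2·391 = 22195.

22195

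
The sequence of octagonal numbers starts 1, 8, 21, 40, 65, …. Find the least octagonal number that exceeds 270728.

271201

Solve n(3n−2) > 270728 for integer n.
The largest n with value ≤ 270728 is 300 (since 269400 ≤ 270728 < 271201), so the first above is n = 301, value 271201.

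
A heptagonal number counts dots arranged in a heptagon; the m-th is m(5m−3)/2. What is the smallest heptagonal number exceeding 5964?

Solve n(5n−3)/2 > 5964 for integer n.
The largest n with value ≤ 5964 is 49 (since 5929 ≤ 5964 < 6175), so the first above is n = 50, value 6175.

6175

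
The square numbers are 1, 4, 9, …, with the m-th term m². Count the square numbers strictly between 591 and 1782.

18

The n-th square number is n².
Smallest index with value > 591: n = 25 (giving 625).
Largest index with value < 1782: n = 42 (giving 1764).
Indices 25 through 42: 18 terms.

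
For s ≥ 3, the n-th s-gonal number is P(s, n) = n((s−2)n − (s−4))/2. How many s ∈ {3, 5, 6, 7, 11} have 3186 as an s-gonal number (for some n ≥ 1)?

s = 3: P(3, 79) = 3160 and P(3, 80) = 3240; 3186 is not s-gonal.
s = 5: P(5, 46) = 3151 and P(5, 47) = 3290; 3186 is not s-gonal.
s = 6: P(6, 40) = 3160 and P(6, 41) = 3321; 3186 is not s-gonal.
s = 7: P(7, 36) = 3186. ✓
s = 11: P(11, 27) = 3186. ✓
Hits: s ∈ {7, 11} → 2.

2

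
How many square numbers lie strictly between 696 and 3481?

The n-th square number is n².
Smallest index with value > 696: n = 27 (giving 729).
Largest index with value < 3481: n = 58 (giving 3364).
Indices 27 through 58: 32 terms.

32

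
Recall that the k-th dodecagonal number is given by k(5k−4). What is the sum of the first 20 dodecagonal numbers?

Σ i(5i−4) = 5Σi² − 4Σi over i = 1..20.
Σi = 210 and Σi² = 2870.
5·2870 − 4·210 = 13510.

13510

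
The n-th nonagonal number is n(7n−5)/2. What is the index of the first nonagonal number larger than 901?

17

Solve n(7n−5)/2 > 901 for integer n.
The largest n with value ≤ 901 is 16 (since 856 ≤ 901 < 969), so the first above is n = 17, value 969.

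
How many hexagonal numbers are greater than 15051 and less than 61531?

The n-th hexagonal number is n(2n−1).
Smallest index with value > 15051: n = 88 (giving 15400).
Largest index with value < 61531: n = 175 (giving 61075).
Indices 88 through 175: 88 terms.

88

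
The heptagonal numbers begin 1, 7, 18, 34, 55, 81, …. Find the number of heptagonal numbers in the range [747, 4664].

The n-th heptagonal number is n(5n−3)/2.
Smallest index with value ≥ 747: n = 18 (giving 783).
Largest index with value ≤ 4664: n = 43 (giving 4558).
Indices 18 through 43: 26 terms.

26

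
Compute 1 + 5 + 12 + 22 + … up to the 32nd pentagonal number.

16896

Σ i(3i−1)/2 = (3Σi² − Σi) / 2 over i = 1..32.
Σi = 528 and Σi² = 11440.
(3·11440 − 1·528) / 2 = 33792/2 = 16896.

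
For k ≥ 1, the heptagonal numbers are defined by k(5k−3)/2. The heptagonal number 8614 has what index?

Set n(5n−3)/2 = 8614, giving 5n² − 3n − 17228 = 0.
The discriminant is 9 + 40·8614 = 344569, and √344569 = 587.
So n = (3 + 587) / 10 = 590/10 = 59.
Check: 59·(5·59 − 3)/2 = 8614. ✓

59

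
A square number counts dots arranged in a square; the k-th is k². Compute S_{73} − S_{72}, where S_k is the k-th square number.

n² − (n−1)² = 2n − 1, so 73² − 72² = 2·73 − 1 = 145.

145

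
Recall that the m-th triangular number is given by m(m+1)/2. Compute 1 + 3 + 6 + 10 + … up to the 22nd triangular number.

Σ i(i+1)/2 = (Σi² + Σi) / 2 over i = 1..22.
Σi = 253 and Σi² = 3795.
(1·3795 + 1·253) / 2 = 4048/2 = 2024.

2024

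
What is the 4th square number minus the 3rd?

7

n² − (n−1)² = 2n − 1, so 4² − 3² = 2·4 − 1 = 7.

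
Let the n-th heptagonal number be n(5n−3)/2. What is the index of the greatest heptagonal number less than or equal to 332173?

Solve n(5n−3)/2 ≤ 332173 for integer n.
n = 364 gives 330694 ≤ 332173, while n = 365 gives 332515 > 332173; so the answer is index 364.

364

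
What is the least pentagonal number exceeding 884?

925

Solve n(3n−1)/2 > 884 for integer n.
The largest n with value ≤ 884 is 24 (since 852 ≤ 884 < 925), so the first above is n = 25, value 925.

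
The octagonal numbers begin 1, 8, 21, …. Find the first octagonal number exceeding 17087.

Solve n(3n−2) > 17087 for integer n.
The largest n with value ≤ 17087 is 75 (since 16725 ≤ 17087 < 17176), so the first above is n = 76, value 17176.

17176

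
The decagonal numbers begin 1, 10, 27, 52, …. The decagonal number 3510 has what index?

30

Set n(4n−3) = 3510, giving 4n² − 3n − 3510 = 0.
The discriminant is 9 + 16·3510 = 56169, and √56169 = 237.
So n = (3 + 237) / 8 = 240/8 = 30.
Check: 30·(4·30 − 3) = 3510. ✓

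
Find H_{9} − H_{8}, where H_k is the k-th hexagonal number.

Consecutive hexagonal numbers differ by 4n − 3: here 4·9 − 3 = 33.

33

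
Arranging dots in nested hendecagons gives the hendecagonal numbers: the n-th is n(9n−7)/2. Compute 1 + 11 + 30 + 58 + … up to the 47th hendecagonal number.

Σ i(9i−7)/2 = (9Σi² − 7Σi) / 2 over i = 1..47.
Σi = 1128 and Σi² = 35720.
(9·35720 − 7·1128) / 2 = 313584/2 = 156792.

156792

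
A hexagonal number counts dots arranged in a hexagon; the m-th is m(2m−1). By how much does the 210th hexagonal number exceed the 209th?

Consecutive hexagonal numbers differ by 4n − 3: here 4·210 − 3 = 837.

837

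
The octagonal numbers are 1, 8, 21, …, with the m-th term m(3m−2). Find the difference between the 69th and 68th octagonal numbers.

Consecutive octagonal numbers differ by 6n − 5: here 6·69 − 5 = 409.

409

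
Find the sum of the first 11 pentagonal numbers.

726

Σ i(3i−1)/2 = (3Σi² − Σi) / 2 over i = 1..11.
Σi = 66 and Σi² = 506.
(3·506 − 1·66) / 2 = 1452/2 = 726.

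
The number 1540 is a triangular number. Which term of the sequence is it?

55

Set n(n+1)/2 = 1540, giving n² + n − 3080 = 0.
So n = (-1 + 111) / 2 = 110/2 = 55.
Check: 55·56/2 = 1540. ✓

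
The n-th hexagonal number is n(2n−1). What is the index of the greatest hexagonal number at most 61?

Solve n(2n−1) ≤ 61 for integer n.
n = 5 gives 45 ≤ 61, while n = 6 gives 66 > 61; so the answer is index 5.

5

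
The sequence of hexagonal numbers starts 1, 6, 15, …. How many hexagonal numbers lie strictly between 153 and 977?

The n-th hexagonal number is n(2n−1).
Smallest index with value > 153: n = 10 (giving 190).
Largest index with value < 977: n = 22 (giving 946).
Indices 10 through 22: 13 terms.

13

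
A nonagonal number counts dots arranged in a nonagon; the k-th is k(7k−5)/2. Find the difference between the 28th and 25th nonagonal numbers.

28·(7·28 − 5)/2 = 2674 and 25·(7·25 − 5)/2 = 2125.
Difference: 2674 − 2125 = 549.

549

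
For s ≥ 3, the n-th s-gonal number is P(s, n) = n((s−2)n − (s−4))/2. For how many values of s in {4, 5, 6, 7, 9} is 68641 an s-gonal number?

s = 4: P(4, 261) = 68121 and P(4, 262) = 68644; 68641 is not s-gonal.
s = 5: P(5, 214) = 68587 and P(5, 215) = 69230; 68641 is not s-gonal.
s = 6: P(6, 185) = 68265 and P(6, 186) = 69006; 68641 is not s-gonal.
s = 7: P(7, 166) = 68641. ✓
s = 9: P(9, 140) = 68250 and P(9, 141) = 69231; 68641 is not s-gonal.
Hits: s ∈ {7} → 1.

1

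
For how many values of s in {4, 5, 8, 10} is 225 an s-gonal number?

2

s = 4: P(4, 15) = 225. ✓
s = 5: P(5, 12) = 210 and P(5, 13) = 247; 225 is not s-gonal.
s = 8: P(8, 9) = 225. ✓
s = 10: P(10, 7) = 175 and P(10, 8) = 232; 225 is not s-gonal.
Hits: s ∈ {4, 8} → 2.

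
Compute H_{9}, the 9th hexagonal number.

153

The 9th hexagonal number is n(2n−1) with n = 9.
9·(2·9 − 1) = 9·17 = 153.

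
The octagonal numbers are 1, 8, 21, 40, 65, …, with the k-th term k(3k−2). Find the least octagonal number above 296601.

297045

Solve n(3n−2) > 296601 for integer n.
The largest n with value ≤ 296601 is 314 (since 295160 ≤ 296601 < 297045), so the first above is n = 315, value 297045.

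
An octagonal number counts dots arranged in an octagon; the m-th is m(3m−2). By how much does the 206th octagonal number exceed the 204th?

2456

206·(3·206 − 2) = 126896 and 204·(3·204 − 2) = 124440.
Difference: 126896 − 124440 = 2456.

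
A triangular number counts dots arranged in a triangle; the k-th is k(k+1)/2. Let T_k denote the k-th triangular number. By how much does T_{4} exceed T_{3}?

4

Consecutive triangular numbers differ by n: T_{4} − T_{3} = 4.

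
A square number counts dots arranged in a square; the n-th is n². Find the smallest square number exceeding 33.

Solve n² > 33 for integer n.
The largest n with value ≤ 33 is 5 (since 25 ≤ 33 < 36), so the first above is n = 6, value 36.

36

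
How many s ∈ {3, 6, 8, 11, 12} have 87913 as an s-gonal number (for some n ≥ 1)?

1

s = 3: P(3, 418) = 87571 and P(3, 419) = 87990; 87913 is not s-gonal.
s = 6: P(6, 209) = 87153 and P(6, 210) = 87990; 87913 is not s-gonal.
s = 8: P(8, 171) = 87381 and P(8, 172) = 88408; 87913 is not s-gonal.
s = 11: P(11, 140) = 87710 and P(11, 141) = 88971; 87913 is not s-gonal.
s = 12: P(12, 133) = 87913. ✓
Hits: s ∈ {12} → 1.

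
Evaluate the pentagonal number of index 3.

12

3·(3·3 − 1)/2 = 3·8/2 = 3·4 = 12.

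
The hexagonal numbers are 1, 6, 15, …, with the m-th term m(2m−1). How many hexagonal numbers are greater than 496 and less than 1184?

The n-th hexagonal number is n(2n−1).
Smallest index with value > 496: n = 17 (giving 561).
Largest index with value < 1184: n = 24 (giving 1128).
Indices 17 through 24: 8 terms.

8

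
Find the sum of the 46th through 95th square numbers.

Σ_{i=46}^{95} i² = 290320 − 31395 = 258925.

258925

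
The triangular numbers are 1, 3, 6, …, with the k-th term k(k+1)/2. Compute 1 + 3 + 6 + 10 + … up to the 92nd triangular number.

Σ i(i+1)/2 = (Σi² + Σi) / 2 over i = 1..92.
Σi = 4278 and Σi² = 263810.
(1·263810 + 1·4278) / 2 = 268088/2 = 134044.

134044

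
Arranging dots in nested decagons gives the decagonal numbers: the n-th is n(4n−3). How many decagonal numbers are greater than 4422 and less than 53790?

83

The n-th decagonal number is n(4n−3).
Smallest index with value > 4422: n = 34 (giving 4522).
Largest index with value < 53790: n = 116 (giving 53476).
Indices 34 through 116: 83 terms.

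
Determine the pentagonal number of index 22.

715

The 22nd pentagonal number is n(3n−1)/2 with n = 22.
22·(3·22 − 1)/2 = 22·65/2 = 715.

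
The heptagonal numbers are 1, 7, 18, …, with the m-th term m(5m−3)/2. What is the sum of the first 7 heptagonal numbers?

308

Σ i(5i−3)/2 = (5Σi² − 3Σi) / 2 over i = 1..7.
Σi = 28 and Σi² = 140.
(5·140 − 3·28) / 2 = 616/2 = 308.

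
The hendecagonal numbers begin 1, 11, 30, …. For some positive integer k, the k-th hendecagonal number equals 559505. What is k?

353

Set n(9n−7)/2 = 559505, giving 9n² − 7n − 1119010 = 0.
The discriminant is 49 + 72·559505 = 40284409, and √40284409 = 6347.
So n = (7 + 6347) / 18 = 6354/18 = 353.
Check: 353·(9·353 − 7)/2 = 559505. ✓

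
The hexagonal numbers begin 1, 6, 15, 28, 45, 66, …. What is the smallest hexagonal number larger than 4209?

Solve n(2n−1) > 4209 for integer n.
The largest n with value ≤ 4209 is 46 (since 4186 ≤ 4209 < 4371), so the first above is n = 47, value 4371.

4371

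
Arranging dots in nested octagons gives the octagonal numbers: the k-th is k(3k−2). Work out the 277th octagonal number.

229633

The 277th octagonal number is n(3n−2) with n = 277.
277·(3·277 − 2) = 277·829 = 229633.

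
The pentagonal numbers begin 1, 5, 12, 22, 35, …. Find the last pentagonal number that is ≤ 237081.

Solve n(3n−1)/2 ≤ 237081 for integer n.
n = 397 gives 236215 ≤ 237081, while n = 398 gives 237407 > 237081; so the answer is 236215.

236215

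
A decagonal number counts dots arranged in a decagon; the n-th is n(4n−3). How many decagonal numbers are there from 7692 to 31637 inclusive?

The n-th decagonal number is n(4n−3).
Smallest index with value ≥ 7692: n = 45 (giving 7965).
Largest index with value ≤ 31637: n = 89 (giving 31417).
Indices 45 through 89: 45 terms.

45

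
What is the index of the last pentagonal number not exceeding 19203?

Solve n(3n−1)/2 ≤ 19203 for integer n.
n = 113 gives 19097 ≤ 19203, while n = 114 gives 19437 > 19203; so the answer is index 113.

113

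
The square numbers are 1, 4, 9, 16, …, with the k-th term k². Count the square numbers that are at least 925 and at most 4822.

The n-th square number is n².
Smallest index with value ≥ 925: n = 31 (giving 961).
Largest index with value ≤ 4822: n = 69 (giving 4761).
Indices 31 through 69: 39 terms.

39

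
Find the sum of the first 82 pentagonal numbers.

279046

Σ i(3i−1)/2 = (3Σi² − Σi) / 2 over i = 1..82.
Σi = 3403 and Σi² = 187165.
(3·187165 − 1·3403) / 2 = 558092/2 = 279046.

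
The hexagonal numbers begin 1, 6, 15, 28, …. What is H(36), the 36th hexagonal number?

2556

The 36th hexagonal number is n(2n−1) with n = 36.
36·(2·36 − 1) = 36·71 = 2556.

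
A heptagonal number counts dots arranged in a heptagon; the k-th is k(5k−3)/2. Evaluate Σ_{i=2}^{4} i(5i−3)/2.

59

Σ i(5i−3)/2 = (5Σi² − 3Σi) / 2 over i = 2..4.
Σi = 10 − 1 = 9 and Σi² = 30 − 1 = 29.
(5·29 − 3·9) / 2 = 118/2 = 59.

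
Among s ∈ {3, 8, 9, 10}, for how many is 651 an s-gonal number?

s = 3: P(3, 35) = 630 and P(3, 36) = 666; 651 is not s-gonal.
s = 8: P(8, 15) = 645 and P(8, 16) = 736; 651 is not s-gonal.
s = 9: P(9, 14) = 651. ✓
s = 10: P(10, 13) = 637 and P(10, 14) = 742; 651 is not s-gonal.
Hits: s ∈ {9} → 1.

1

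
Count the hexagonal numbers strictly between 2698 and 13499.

46

The n-th hexagonal number is n(2n−1).
Smallest index with value > 2698: n = 37 (giving 2701).
Largest index with value < 13499: n = 82 (giving 13366).
Indices 37 through 82: 46 terms.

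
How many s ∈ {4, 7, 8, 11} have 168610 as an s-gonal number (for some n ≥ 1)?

1

s = 4: P(4, 410) = 168100 and P(4, 411) = 168921; 168610 is not s-gonal.
s = 7: P(7, 260) = 168610. ✓
s = 8: P(8, 237) = 168033 and P(8, 238) = 169456; 168610 is not s-gonal.
s = 11: P(11, 193) = 166945 and P(11, 194) = 168683; 168610 is not s-gonal.
Hits: s ∈ {7} → 1.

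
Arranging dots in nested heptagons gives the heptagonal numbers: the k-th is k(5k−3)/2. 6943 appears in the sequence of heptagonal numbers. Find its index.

53

Set n(5n−3)/2 = 6943, giving 5n² − 3n − 13886 = 0.
The discriminant is 9 + 40·6943 = 277729, and √277729 = 527.
So n = (3 + 527) / 10 = 530/10 = 53.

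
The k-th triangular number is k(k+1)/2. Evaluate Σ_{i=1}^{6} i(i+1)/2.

56

Σ i(i+1)/2 = (Σi² + Σi) / 2 over i = 1..6.
Σi = 21 and Σi² = 91.
(1·91 + 1·21) / 2 = 112/2 = 56.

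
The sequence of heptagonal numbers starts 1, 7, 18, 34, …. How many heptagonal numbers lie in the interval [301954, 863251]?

240

The n-th heptagonal number is n(5n−3)/2.
Smallest index with value ≥ 301954: n = 348 (giving 302238).
Largest index with value ≤ 863251: n = 587 (giving 860542).
Indices 348 through 587: 240 terms.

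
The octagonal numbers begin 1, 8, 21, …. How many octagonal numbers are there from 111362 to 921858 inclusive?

The n-th octagonal number is n(3n−2).
Smallest index with value ≥ 111362: n = 194 (giving 112520).
Largest index with value ≤ 921858: n = 554 (giving 919640).
Indices 194 through 554: 361 terms.

361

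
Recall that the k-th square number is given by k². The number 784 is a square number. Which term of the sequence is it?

We need n² = 784, so n = √784 = 28.
Check: 28² = 784. ✓

28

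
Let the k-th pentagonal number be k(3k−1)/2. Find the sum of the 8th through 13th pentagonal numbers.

987

Σ i(3i−1)/2 = (3Σi² − Σi) / 2 over i = 8..13.
Σi = 91 − 28 = 63 and Σi² = 819 − 140 = 679.
(3·679 − 1·63) / 2 = 1974/2 = 987.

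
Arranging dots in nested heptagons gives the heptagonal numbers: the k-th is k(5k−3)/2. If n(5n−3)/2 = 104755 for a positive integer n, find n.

205

Set n(5n−3)/2 = 104755, giving 5n² − 3n − 209510 = 0.
The discriminant is 9 + 40·104755 = 4190209, and √4190209 = 2047.
So n = (3 + 2047) / 10 = 2050/10 = 205.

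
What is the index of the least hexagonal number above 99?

8

Solve n(2n−1) > 99 for integer n.
The largest n with value ≤ 99 is 7 (since 91 ≤ 99 < 120), so the first above is n = 8, value 120.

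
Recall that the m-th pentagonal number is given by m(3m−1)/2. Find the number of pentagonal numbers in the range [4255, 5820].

9

The n-th pentagonal number is n(3n−1)/2.
Smallest index with value ≥ 4255: n = 54 (giving 4347).
Largest index with value ≤ 5820: n = 62 (giving 5735).
Indices 54 through 62: 9 terms.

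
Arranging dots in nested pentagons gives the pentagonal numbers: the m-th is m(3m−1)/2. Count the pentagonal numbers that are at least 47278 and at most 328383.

291

The n-th pentagonal number is n(3n−1)/2.
Smallest index with value ≥ 47278: n = 178 (giving 47437).
Largest index with value ≤ 328383: n = 468 (giving 328302).
Indices 178 through 468: 291 terms.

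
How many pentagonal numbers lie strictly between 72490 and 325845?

The n-th pentagonal number is n(3n−1)/2.
Smallest index with value > 72490: n = 221 (giving 73151).
Largest index with value < 325845: n = 466 (giving 325501).
Indices 221 through 466: 246 terms.

246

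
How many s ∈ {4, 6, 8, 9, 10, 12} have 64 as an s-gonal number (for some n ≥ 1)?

s = 4: P(4, 8) = 64. ✓
s = 6: P(6, 5) = 45 and P(6, 6) = 66; 64 is not s-gonal.
s = 8: P(8, 4) = 40 and P(8, 5) = 65; 64 is not s-gonal.
s = 9: P(9, 4) = 46 and P(9, 5) = 75; 64 is not s-gonal.
s = 10: P(10, 4) = 52 and P(10, 5) = 85; 64 is not s-gonal.
s = 12: P(12, 4) = 64. ✓
Hits: s ∈ {4, 12} → 2.

2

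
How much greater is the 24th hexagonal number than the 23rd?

93

Consecutive hexagonal numbers differ by 4n − 3: here 4·24 − 3 = 93.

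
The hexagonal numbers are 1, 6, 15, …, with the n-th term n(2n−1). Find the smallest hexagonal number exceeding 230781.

Solve n(2n−1) > 230781 for integer n.
The largest n with value ≤ 230781 is 339 (since 229503 ≤ 230781 < 230860), so the first above is n = 340, value 230860.

230860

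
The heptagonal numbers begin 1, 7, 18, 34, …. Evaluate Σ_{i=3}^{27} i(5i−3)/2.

16750

Σ i(5i−3)/2 = (5Σi² − 3Σi) / 2 over i = 3..27.
Σi = 378 − 3 = 375 and Σi² = 6930 − 5 = 6925.
(5·6925 − 3·375) / 2 = 33500/2 = 16750.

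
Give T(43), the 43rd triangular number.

43·44/2 = 1892/2 = 946.

946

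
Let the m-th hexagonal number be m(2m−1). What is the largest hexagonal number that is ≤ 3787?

3655

Solve n(2n−1) ≤ 3787 for integer n.
n = 43 gives 3655 ≤ 3787, while n = 44 gives 3828 > 3787; so the answer is 3655.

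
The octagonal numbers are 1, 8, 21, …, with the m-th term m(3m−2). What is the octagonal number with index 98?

The 98th octagonal number is n(3n−2) with n = 98.
98·(3·98 − 2) = 98·292 = 28616.

28616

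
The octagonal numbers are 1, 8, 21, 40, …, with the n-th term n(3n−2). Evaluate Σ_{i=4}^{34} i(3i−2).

Σ i(3i−2) = 3Σi² − 2Σi over i = 4..34.
Σi = 595 − 6 = 589 and Σi² = 13685 − 14 = 13671.
3·13671 − 2·589 = 39835.

39835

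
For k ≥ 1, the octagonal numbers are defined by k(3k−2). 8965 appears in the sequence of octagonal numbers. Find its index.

Set n(3n−2) = 8965, giving 3n² − 2n − 8965 = 0.
The discriminant is 4 + 12·8965 = 107584, and √107584 = 328.
So n = (2 + 328) / 6 = 330/6 = 55.

55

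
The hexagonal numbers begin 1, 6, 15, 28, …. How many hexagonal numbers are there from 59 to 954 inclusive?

The n-th hexagonal number is n(2n−1).
Smallest index with value ≥ 59: n = 6 (giving 66).
Largest index with value ≤ 954: n = 22 (giving 946).
Indices 6 through 22: 17 terms.

17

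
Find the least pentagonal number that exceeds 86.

Solve n(3n−1)/2 > 86 for integer n.
The largest n with value ≤ 86 is 7 (since 70 ≤ 86 < 92), so the first above is n = 8, value 92.

92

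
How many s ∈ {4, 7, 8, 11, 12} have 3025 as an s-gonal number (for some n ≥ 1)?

s = 4: P(4, 55) = 3025. ✓
s = 7: P(7, 35) = 3010 and P(7, 36) = 3186; 3025 is not s-gonal.
s = 8: P(8, 32) = 3008 and P(8, 33) = 3201; 3025 is not s-gonal.
s = 11: P(11, 26) = 2951 and P(11, 27) = 3186; 3025 is not s-gonal.
s = 12: P(12, 25) = 3025. ✓
Hits: s ∈ {4, 12} → 2.

2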